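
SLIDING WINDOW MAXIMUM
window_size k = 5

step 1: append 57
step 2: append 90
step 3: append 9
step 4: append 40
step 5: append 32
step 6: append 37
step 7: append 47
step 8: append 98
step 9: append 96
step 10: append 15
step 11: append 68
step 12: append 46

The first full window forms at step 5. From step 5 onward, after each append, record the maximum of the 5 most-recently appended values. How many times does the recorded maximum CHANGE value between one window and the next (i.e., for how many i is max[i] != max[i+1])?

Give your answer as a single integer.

Answer: 2

Derivation:
step 1: append 57 -> window=[57] (not full yet)
step 2: append 90 -> window=[57, 90] (not full yet)
step 3: append 9 -> window=[57, 90, 9] (not full yet)
step 4: append 40 -> window=[57, 90, 9, 40] (not full yet)
step 5: append 32 -> window=[57, 90, 9, 40, 32] -> max=90
step 6: append 37 -> window=[90, 9, 40, 32, 37] -> max=90
step 7: append 47 -> window=[9, 40, 32, 37, 47] -> max=47
step 8: append 98 -> window=[40, 32, 37, 47, 98] -> max=98
step 9: append 96 -> window=[32, 37, 47, 98, 96] -> max=98
step 10: append 15 -> window=[37, 47, 98, 96, 15] -> max=98
step 11: append 68 -> window=[47, 98, 96, 15, 68] -> max=98
step 12: append 46 -> window=[98, 96, 15, 68, 46] -> max=98
Recorded maximums: 90 90 47 98 98 98 98 98
Changes between consecutive maximums: 2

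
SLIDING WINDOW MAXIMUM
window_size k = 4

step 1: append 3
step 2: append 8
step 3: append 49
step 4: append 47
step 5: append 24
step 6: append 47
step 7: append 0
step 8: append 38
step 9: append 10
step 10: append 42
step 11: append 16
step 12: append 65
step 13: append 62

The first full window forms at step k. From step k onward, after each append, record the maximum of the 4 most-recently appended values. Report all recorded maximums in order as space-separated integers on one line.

Answer: 49 49 49 47 47 47 42 42 65 65

Derivation:
step 1: append 3 -> window=[3] (not full yet)
step 2: append 8 -> window=[3, 8] (not full yet)
step 3: append 49 -> window=[3, 8, 49] (not full yet)
step 4: append 47 -> window=[3, 8, 49, 47] -> max=49
step 5: append 24 -> window=[8, 49, 47, 24] -> max=49
step 6: append 47 -> window=[49, 47, 24, 47] -> max=49
step 7: append 0 -> window=[47, 24, 47, 0] -> max=47
step 8: append 38 -> window=[24, 47, 0, 38] -> max=47
step 9: append 10 -> window=[47, 0, 38, 10] -> max=47
step 10: append 42 -> window=[0, 38, 10, 42] -> max=42
step 11: append 16 -> window=[38, 10, 42, 16] -> max=42
step 12: append 65 -> window=[10, 42, 16, 65] -> max=65
step 13: append 62 -> window=[42, 16, 65, 62] -> max=65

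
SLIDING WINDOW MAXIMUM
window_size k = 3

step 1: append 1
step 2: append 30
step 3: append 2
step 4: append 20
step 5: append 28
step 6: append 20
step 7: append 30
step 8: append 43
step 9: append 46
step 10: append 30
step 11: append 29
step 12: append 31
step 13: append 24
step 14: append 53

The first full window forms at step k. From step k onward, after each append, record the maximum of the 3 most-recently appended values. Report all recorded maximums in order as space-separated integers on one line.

step 1: append 1 -> window=[1] (not full yet)
step 2: append 30 -> window=[1, 30] (not full yet)
step 3: append 2 -> window=[1, 30, 2] -> max=30
step 4: append 20 -> window=[30, 2, 20] -> max=30
step 5: append 28 -> window=[2, 20, 28] -> max=28
step 6: append 20 -> window=[20, 28, 20] -> max=28
step 7: append 30 -> window=[28, 20, 30] -> max=30
step 8: append 43 -> window=[20, 30, 43] -> max=43
step 9: append 46 -> window=[30, 43, 46] -> max=46
step 10: append 30 -> window=[43, 46, 30] -> max=46
step 11: append 29 -> window=[46, 30, 29] -> max=46
step 12: append 31 -> window=[30, 29, 31] -> max=31
step 13: append 24 -> window=[29, 31, 24] -> max=31
step 14: append 53 -> window=[31, 24, 53] -> max=53

Answer: 30 30 28 28 30 43 46 46 46 31 31 53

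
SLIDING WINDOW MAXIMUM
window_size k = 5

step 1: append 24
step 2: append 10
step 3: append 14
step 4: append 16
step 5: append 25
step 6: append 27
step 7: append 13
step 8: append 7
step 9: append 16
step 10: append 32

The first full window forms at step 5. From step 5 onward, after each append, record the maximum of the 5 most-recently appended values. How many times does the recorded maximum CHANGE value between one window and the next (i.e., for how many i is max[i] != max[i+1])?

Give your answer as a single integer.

Answer: 2

Derivation:
step 1: append 24 -> window=[24] (not full yet)
step 2: append 10 -> window=[24, 10] (not full yet)
step 3: append 14 -> window=[24, 10, 14] (not full yet)
step 4: append 16 -> window=[24, 10, 14, 16] (not full yet)
step 5: append 25 -> window=[24, 10, 14, 16, 25] -> max=25
step 6: append 27 -> window=[10, 14, 16, 25, 27] -> max=27
step 7: append 13 -> window=[14, 16, 25, 27, 13] -> max=27
step 8: append 7 -> window=[16, 25, 27, 13, 7] -> max=27
step 9: append 16 -> window=[25, 27, 13, 7, 16] -> max=27
step 10: append 32 -> window=[27, 13, 7, 16, 32] -> max=32
Recorded maximums: 25 27 27 27 27 32
Changes between consecutive maximums: 2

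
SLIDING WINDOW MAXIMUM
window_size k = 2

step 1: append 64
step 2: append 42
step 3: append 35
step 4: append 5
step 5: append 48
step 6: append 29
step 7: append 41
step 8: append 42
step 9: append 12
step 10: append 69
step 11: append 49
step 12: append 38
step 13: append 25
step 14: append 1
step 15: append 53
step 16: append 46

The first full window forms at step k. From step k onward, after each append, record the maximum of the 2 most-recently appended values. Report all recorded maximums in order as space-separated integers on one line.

step 1: append 64 -> window=[64] (not full yet)
step 2: append 42 -> window=[64, 42] -> max=64
step 3: append 35 -> window=[42, 35] -> max=42
step 4: append 5 -> window=[35, 5] -> max=35
step 5: append 48 -> window=[5, 48] -> max=48
step 6: append 29 -> window=[48, 29] -> max=48
step 7: append 41 -> window=[29, 41] -> max=41
step 8: append 42 -> window=[41, 42] -> max=42
step 9: append 12 -> window=[42, 12] -> max=42
step 10: append 69 -> window=[12, 69] -> max=69
step 11: append 49 -> window=[69, 49] -> max=69
step 12: append 38 -> window=[49, 38] -> max=49
step 13: append 25 -> window=[38, 25] -> max=38
step 14: append 1 -> window=[25, 1] -> max=25
step 15: append 53 -> window=[1, 53] -> max=53
step 16: append 46 -> window=[53, 46] -> max=53

Answer: 64 42 35 48 48 41 42 42 69 69 49 38 25 53 53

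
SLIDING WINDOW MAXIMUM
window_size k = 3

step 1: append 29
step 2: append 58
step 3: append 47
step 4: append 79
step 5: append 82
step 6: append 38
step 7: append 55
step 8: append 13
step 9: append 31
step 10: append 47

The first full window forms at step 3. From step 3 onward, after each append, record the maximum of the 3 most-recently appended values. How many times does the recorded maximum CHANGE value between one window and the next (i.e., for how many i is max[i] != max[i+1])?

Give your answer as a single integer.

Answer: 4

Derivation:
step 1: append 29 -> window=[29] (not full yet)
step 2: append 58 -> window=[29, 58] (not full yet)
step 3: append 47 -> window=[29, 58, 47] -> max=58
step 4: append 79 -> window=[58, 47, 79] -> max=79
step 5: append 82 -> window=[47, 79, 82] -> max=82
step 6: append 38 -> window=[79, 82, 38] -> max=82
step 7: append 55 -> window=[82, 38, 55] -> max=82
step 8: append 13 -> window=[38, 55, 13] -> max=55
step 9: append 31 -> window=[55, 13, 31] -> max=55
step 10: append 47 -> window=[13, 31, 47] -> max=47
Recorded maximums: 58 79 82 82 82 55 55 47
Changes between consecutive maximums: 4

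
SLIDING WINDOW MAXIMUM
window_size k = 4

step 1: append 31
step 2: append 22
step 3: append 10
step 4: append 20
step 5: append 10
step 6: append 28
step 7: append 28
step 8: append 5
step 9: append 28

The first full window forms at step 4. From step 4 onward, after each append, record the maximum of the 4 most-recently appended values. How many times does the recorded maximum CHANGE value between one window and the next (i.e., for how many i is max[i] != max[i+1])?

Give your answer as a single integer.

Answer: 2

Derivation:
step 1: append 31 -> window=[31] (not full yet)
step 2: append 22 -> window=[31, 22] (not full yet)
step 3: append 10 -> window=[31, 22, 10] (not full yet)
step 4: append 20 -> window=[31, 22, 10, 20] -> max=31
step 5: append 10 -> window=[22, 10, 20, 10] -> max=22
step 6: append 28 -> window=[10, 20, 10, 28] -> max=28
step 7: append 28 -> window=[20, 10, 28, 28] -> max=28
step 8: append 5 -> window=[10, 28, 28, 5] -> max=28
step 9: append 28 -> window=[28, 28, 5, 28] -> max=28
Recorded maximums: 31 22 28 28 28 28
Changes between consecutive maximums: 2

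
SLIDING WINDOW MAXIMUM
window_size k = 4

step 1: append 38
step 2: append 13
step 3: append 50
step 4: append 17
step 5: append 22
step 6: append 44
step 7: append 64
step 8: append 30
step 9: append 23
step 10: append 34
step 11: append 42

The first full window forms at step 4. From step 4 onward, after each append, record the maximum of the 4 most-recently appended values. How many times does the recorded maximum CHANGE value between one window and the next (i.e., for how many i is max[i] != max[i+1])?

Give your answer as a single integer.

step 1: append 38 -> window=[38] (not full yet)
step 2: append 13 -> window=[38, 13] (not full yet)
step 3: append 50 -> window=[38, 13, 50] (not full yet)
step 4: append 17 -> window=[38, 13, 50, 17] -> max=50
step 5: append 22 -> window=[13, 50, 17, 22] -> max=50
step 6: append 44 -> window=[50, 17, 22, 44] -> max=50
step 7: append 64 -> window=[17, 22, 44, 64] -> max=64
step 8: append 30 -> window=[22, 44, 64, 30] -> max=64
step 9: append 23 -> window=[44, 64, 30, 23] -> max=64
step 10: append 34 -> window=[64, 30, 23, 34] -> max=64
step 11: append 42 -> window=[30, 23, 34, 42] -> max=42
Recorded maximums: 50 50 50 64 64 64 64 42
Changes between consecutive maximums: 2

Answer: 2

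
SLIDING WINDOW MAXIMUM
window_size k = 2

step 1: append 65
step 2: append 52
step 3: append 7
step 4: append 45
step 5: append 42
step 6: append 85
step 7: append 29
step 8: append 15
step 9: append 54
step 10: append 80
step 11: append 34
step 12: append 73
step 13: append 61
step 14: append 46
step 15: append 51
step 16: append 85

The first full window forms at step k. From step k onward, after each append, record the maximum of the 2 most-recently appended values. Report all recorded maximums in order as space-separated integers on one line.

Answer: 65 52 45 45 85 85 29 54 80 80 73 73 61 51 85

Derivation:
step 1: append 65 -> window=[65] (not full yet)
step 2: append 52 -> window=[65, 52] -> max=65
step 3: append 7 -> window=[52, 7] -> max=52
step 4: append 45 -> window=[7, 45] -> max=45
step 5: append 42 -> window=[45, 42] -> max=45
step 6: append 85 -> window=[42, 85] -> max=85
step 7: append 29 -> window=[85, 29] -> max=85
step 8: append 15 -> window=[29, 15] -> max=29
step 9: append 54 -> window=[15, 54] -> max=54
step 10: append 80 -> window=[54, 80] -> max=80
step 11: append 34 -> window=[80, 34] -> max=80
step 12: append 73 -> window=[34, 73] -> max=73
step 13: append 61 -> window=[73, 61] -> max=73
step 14: append 46 -> window=[61, 46] -> max=61
step 15: append 51 -> window=[46, 51] -> max=51
step 16: append 85 -> window=[51, 85] -> max=85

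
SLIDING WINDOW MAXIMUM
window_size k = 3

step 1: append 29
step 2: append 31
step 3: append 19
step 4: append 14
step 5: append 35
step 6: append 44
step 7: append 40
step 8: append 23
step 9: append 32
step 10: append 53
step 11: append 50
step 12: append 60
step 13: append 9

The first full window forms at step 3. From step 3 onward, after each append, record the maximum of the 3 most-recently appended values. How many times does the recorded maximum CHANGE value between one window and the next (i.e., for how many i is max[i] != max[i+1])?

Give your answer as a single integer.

Answer: 5

Derivation:
step 1: append 29 -> window=[29] (not full yet)
step 2: append 31 -> window=[29, 31] (not full yet)
step 3: append 19 -> window=[29, 31, 19] -> max=31
step 4: append 14 -> window=[31, 19, 14] -> max=31
step 5: append 35 -> window=[19, 14, 35] -> max=35
step 6: append 44 -> window=[14, 35, 44] -> max=44
step 7: append 40 -> window=[35, 44, 40] -> max=44
step 8: append 23 -> window=[44, 40, 23] -> max=44
step 9: append 32 -> window=[40, 23, 32] -> max=40
step 10: append 53 -> window=[23, 32, 53] -> max=53
step 11: append 50 -> window=[32, 53, 50] -> max=53
step 12: append 60 -> window=[53, 50, 60] -> max=60
step 13: append 9 -> window=[50, 60, 9] -> max=60
Recorded maximums: 31 31 35 44 44 44 40 53 53 60 60
Changes between consecutive maximums: 5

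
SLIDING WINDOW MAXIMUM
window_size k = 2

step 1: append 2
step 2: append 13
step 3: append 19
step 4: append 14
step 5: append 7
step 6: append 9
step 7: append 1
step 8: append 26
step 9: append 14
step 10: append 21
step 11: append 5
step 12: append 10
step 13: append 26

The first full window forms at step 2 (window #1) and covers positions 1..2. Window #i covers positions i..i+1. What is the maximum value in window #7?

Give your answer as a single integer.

step 1: append 2 -> window=[2] (not full yet)
step 2: append 13 -> window=[2, 13] -> max=13
step 3: append 19 -> window=[13, 19] -> max=19
step 4: append 14 -> window=[19, 14] -> max=19
step 5: append 7 -> window=[14, 7] -> max=14
step 6: append 9 -> window=[7, 9] -> max=9
step 7: append 1 -> window=[9, 1] -> max=9
step 8: append 26 -> window=[1, 26] -> max=26
Window #7 max = 26

Answer: 26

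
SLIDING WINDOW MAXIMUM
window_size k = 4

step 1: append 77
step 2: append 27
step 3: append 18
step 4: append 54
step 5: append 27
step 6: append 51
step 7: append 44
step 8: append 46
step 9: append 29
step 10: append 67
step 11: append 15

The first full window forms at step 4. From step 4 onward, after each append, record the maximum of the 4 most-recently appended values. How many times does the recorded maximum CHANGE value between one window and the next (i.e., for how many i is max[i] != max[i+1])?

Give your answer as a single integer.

Answer: 3

Derivation:
step 1: append 77 -> window=[77] (not full yet)
step 2: append 27 -> window=[77, 27] (not full yet)
step 3: append 18 -> window=[77, 27, 18] (not full yet)
step 4: append 54 -> window=[77, 27, 18, 54] -> max=77
step 5: append 27 -> window=[27, 18, 54, 27] -> max=54
step 6: append 51 -> window=[18, 54, 27, 51] -> max=54
step 7: append 44 -> window=[54, 27, 51, 44] -> max=54
step 8: append 46 -> window=[27, 51, 44, 46] -> max=51
step 9: append 29 -> window=[51, 44, 46, 29] -> max=51
step 10: append 67 -> window=[44, 46, 29, 67] -> max=67
step 11: append 15 -> window=[46, 29, 67, 15] -> max=67
Recorded maximums: 77 54 54 54 51 51 67 67
Changes between consecutive maximums: 3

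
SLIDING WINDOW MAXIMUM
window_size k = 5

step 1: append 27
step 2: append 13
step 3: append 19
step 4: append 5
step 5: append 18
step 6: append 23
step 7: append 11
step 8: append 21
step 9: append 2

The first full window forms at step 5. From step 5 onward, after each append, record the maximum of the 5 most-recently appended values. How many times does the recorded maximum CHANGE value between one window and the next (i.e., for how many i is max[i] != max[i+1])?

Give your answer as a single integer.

step 1: append 27 -> window=[27] (not full yet)
step 2: append 13 -> window=[27, 13] (not full yet)
step 3: append 19 -> window=[27, 13, 19] (not full yet)
step 4: append 5 -> window=[27, 13, 19, 5] (not full yet)
step 5: append 18 -> window=[27, 13, 19, 5, 18] -> max=27
step 6: append 23 -> window=[13, 19, 5, 18, 23] -> max=23
step 7: append 11 -> window=[19, 5, 18, 23, 11] -> max=23
step 8: append 21 -> window=[5, 18, 23, 11, 21] -> max=23
step 9: append 2 -> window=[18, 23, 11, 21, 2] -> max=23
Recorded maximums: 27 23 23 23 23
Changes between consecutive maximums: 1

Answer: 1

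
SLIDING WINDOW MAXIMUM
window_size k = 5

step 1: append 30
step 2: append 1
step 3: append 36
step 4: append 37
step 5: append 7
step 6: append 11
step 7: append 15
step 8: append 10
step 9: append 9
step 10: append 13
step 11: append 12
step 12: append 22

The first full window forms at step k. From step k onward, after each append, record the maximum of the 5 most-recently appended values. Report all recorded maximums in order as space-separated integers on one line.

Answer: 37 37 37 37 15 15 15 22

Derivation:
step 1: append 30 -> window=[30] (not full yet)
step 2: append 1 -> window=[30, 1] (not full yet)
step 3: append 36 -> window=[30, 1, 36] (not full yet)
step 4: append 37 -> window=[30, 1, 36, 37] (not full yet)
step 5: append 7 -> window=[30, 1, 36, 37, 7] -> max=37
step 6: append 11 -> window=[1, 36, 37, 7, 11] -> max=37
step 7: append 15 -> window=[36, 37, 7, 11, 15] -> max=37
step 8: append 10 -> window=[37, 7, 11, 15, 10] -> max=37
step 9: append 9 -> window=[7, 11, 15, 10, 9] -> max=15
step 10: append 13 -> window=[11, 15, 10, 9, 13] -> max=15
step 11: append 12 -> window=[15, 10, 9, 13, 12] -> max=15
step 12: append 22 -> window=[10, 9, 13, 12, 22] -> max=22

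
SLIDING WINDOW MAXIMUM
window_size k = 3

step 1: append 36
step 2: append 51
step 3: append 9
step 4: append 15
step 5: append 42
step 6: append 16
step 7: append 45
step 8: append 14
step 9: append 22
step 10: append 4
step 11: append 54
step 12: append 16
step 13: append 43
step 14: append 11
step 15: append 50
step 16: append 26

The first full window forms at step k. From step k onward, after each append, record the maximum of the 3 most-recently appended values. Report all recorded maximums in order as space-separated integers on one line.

Answer: 51 51 42 42 45 45 45 22 54 54 54 43 50 50

Derivation:
step 1: append 36 -> window=[36] (not full yet)
step 2: append 51 -> window=[36, 51] (not full yet)
step 3: append 9 -> window=[36, 51, 9] -> max=51
step 4: append 15 -> window=[51, 9, 15] -> max=51
step 5: append 42 -> window=[9, 15, 42] -> max=42
step 6: append 16 -> window=[15, 42, 16] -> max=42
step 7: append 45 -> window=[42, 16, 45] -> max=45
step 8: append 14 -> window=[16, 45, 14] -> max=45
step 9: append 22 -> window=[45, 14, 22] -> max=45
step 10: append 4 -> window=[14, 22, 4] -> max=22
step 11: append 54 -> window=[22, 4, 54] -> max=54
step 12: append 16 -> window=[4, 54, 16] -> max=54
step 13: append 43 -> window=[54, 16, 43] -> max=54
step 14: append 11 -> window=[16, 43, 11] -> max=43
step 15: append 50 -> window=[43, 11, 50] -> max=50
step 16: append 26 -> window=[11, 50, 26] -> max=50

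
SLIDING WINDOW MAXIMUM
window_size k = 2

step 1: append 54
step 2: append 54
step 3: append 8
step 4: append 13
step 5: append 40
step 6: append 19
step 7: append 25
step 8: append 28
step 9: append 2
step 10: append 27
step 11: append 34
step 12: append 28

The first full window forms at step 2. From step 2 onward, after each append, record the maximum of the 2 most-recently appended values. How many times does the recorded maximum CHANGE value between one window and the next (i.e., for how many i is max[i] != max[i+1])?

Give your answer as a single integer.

Answer: 6

Derivation:
step 1: append 54 -> window=[54] (not full yet)
step 2: append 54 -> window=[54, 54] -> max=54
step 3: append 8 -> window=[54, 8] -> max=54
step 4: append 13 -> window=[8, 13] -> max=13
step 5: append 40 -> window=[13, 40] -> max=40
step 6: append 19 -> window=[40, 19] -> max=40
step 7: append 25 -> window=[19, 25] -> max=25
step 8: append 28 -> window=[25, 28] -> max=28
step 9: append 2 -> window=[28, 2] -> max=28
step 10: append 27 -> window=[2, 27] -> max=27
step 11: append 34 -> window=[27, 34] -> max=34
step 12: append 28 -> window=[34, 28] -> max=34
Recorded maximums: 54 54 13 40 40 25 28 28 27 34 34
Changes between consecutive maximums: 6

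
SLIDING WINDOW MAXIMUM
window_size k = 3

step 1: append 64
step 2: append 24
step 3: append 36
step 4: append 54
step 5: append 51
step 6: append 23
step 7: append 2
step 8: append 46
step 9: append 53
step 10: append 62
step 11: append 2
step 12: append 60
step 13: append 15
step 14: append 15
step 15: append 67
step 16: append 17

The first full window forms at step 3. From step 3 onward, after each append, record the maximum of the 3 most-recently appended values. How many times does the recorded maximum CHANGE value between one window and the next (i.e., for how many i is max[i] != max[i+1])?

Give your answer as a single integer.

Answer: 7

Derivation:
step 1: append 64 -> window=[64] (not full yet)
step 2: append 24 -> window=[64, 24] (not full yet)
step 3: append 36 -> window=[64, 24, 36] -> max=64
step 4: append 54 -> window=[24, 36, 54] -> max=54
step 5: append 51 -> window=[36, 54, 51] -> max=54
step 6: append 23 -> window=[54, 51, 23] -> max=54
step 7: append 2 -> window=[51, 23, 2] -> max=51
step 8: append 46 -> window=[23, 2, 46] -> max=46
step 9: append 53 -> window=[2, 46, 53] -> max=53
step 10: append 62 -> window=[46, 53, 62] -> max=62
step 11: append 2 -> window=[53, 62, 2] -> max=62
step 12: append 60 -> window=[62, 2, 60] -> max=62
step 13: append 15 -> window=[2, 60, 15] -> max=60
step 14: append 15 -> window=[60, 15, 15] -> max=60
step 15: append 67 -> window=[15, 15, 67] -> max=67
step 16: append 17 -> window=[15, 67, 17] -> max=67
Recorded maximums: 64 54 54 54 51 46 53 62 62 62 60 60 67 67
Changes between consecutive maximums: 7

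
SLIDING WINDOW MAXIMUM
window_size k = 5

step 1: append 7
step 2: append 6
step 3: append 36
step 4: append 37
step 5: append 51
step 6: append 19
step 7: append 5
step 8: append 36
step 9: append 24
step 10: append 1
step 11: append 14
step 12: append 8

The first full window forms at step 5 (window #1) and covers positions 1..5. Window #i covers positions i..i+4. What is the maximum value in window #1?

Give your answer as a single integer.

Answer: 51

Derivation:
step 1: append 7 -> window=[7] (not full yet)
step 2: append 6 -> window=[7, 6] (not full yet)
step 3: append 36 -> window=[7, 6, 36] (not full yet)
step 4: append 37 -> window=[7, 6, 36, 37] (not full yet)
step 5: append 51 -> window=[7, 6, 36, 37, 51] -> max=51
Window #1 max = 51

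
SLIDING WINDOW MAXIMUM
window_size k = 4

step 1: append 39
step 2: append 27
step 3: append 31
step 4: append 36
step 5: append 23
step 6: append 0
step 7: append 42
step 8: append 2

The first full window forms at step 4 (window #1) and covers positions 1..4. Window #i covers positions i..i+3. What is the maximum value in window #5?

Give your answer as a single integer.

step 1: append 39 -> window=[39] (not full yet)
step 2: append 27 -> window=[39, 27] (not full yet)
step 3: append 31 -> window=[39, 27, 31] (not full yet)
step 4: append 36 -> window=[39, 27, 31, 36] -> max=39
step 5: append 23 -> window=[27, 31, 36, 23] -> max=36
step 6: append 0 -> window=[31, 36, 23, 0] -> max=36
step 7: append 42 -> window=[36, 23, 0, 42] -> max=42
step 8: append 2 -> window=[23, 0, 42, 2] -> max=42
Window #5 max = 42

Answer: 42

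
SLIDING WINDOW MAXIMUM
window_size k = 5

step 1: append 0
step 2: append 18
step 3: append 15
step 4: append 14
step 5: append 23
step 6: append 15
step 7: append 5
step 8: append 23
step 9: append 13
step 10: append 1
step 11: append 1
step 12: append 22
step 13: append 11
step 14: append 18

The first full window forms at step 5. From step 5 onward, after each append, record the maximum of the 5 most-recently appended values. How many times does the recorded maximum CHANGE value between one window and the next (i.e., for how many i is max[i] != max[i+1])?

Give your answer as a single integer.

Answer: 1

Derivation:
step 1: append 0 -> window=[0] (not full yet)
step 2: append 18 -> window=[0, 18] (not full yet)
step 3: append 15 -> window=[0, 18, 15] (not full yet)
step 4: append 14 -> window=[0, 18, 15, 14] (not full yet)
step 5: append 23 -> window=[0, 18, 15, 14, 23] -> max=23
step 6: append 15 -> window=[18, 15, 14, 23, 15] -> max=23
step 7: append 5 -> window=[15, 14, 23, 15, 5] -> max=23
step 8: append 23 -> window=[14, 23, 15, 5, 23] -> max=23
step 9: append 13 -> window=[23, 15, 5, 23, 13] -> max=23
step 10: append 1 -> window=[15, 5, 23, 13, 1] -> max=23
step 11: append 1 -> window=[5, 23, 13, 1, 1] -> max=23
step 12: append 22 -> window=[23, 13, 1, 1, 22] -> max=23
step 13: append 11 -> window=[13, 1, 1, 22, 11] -> max=22
step 14: append 18 -> window=[1, 1, 22, 11, 18] -> max=22
Recorded maximums: 23 23 23 23 23 23 23 23 22 22
Changes between consecutive maximums: 1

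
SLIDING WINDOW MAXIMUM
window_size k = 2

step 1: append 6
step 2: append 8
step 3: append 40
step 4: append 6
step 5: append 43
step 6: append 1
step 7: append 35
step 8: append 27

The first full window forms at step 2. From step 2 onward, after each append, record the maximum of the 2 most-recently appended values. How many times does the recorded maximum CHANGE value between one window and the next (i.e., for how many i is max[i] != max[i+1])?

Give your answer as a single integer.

step 1: append 6 -> window=[6] (not full yet)
step 2: append 8 -> window=[6, 8] -> max=8
step 3: append 40 -> window=[8, 40] -> max=40
step 4: append 6 -> window=[40, 6] -> max=40
step 5: append 43 -> window=[6, 43] -> max=43
step 6: append 1 -> window=[43, 1] -> max=43
step 7: append 35 -> window=[1, 35] -> max=35
step 8: append 27 -> window=[35, 27] -> max=35
Recorded maximums: 8 40 40 43 43 35 35
Changes between consecutive maximums: 3

Answer: 3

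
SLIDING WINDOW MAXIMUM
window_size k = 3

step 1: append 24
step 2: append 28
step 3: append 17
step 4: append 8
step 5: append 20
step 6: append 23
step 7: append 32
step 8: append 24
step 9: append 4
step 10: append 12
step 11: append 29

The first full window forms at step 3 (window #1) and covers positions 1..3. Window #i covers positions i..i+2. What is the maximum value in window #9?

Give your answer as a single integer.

Answer: 29

Derivation:
step 1: append 24 -> window=[24] (not full yet)
step 2: append 28 -> window=[24, 28] (not full yet)
step 3: append 17 -> window=[24, 28, 17] -> max=28
step 4: append 8 -> window=[28, 17, 8] -> max=28
step 5: append 20 -> window=[17, 8, 20] -> max=20
step 6: append 23 -> window=[8, 20, 23] -> max=23
step 7: append 32 -> window=[20, 23, 32] -> max=32
step 8: append 24 -> window=[23, 32, 24] -> max=32
step 9: append 4 -> window=[32, 24, 4] -> max=32
step 10: append 12 -> window=[24, 4, 12] -> max=24
step 11: append 29 -> window=[4, 12, 29] -> max=29
Window #9 max = 29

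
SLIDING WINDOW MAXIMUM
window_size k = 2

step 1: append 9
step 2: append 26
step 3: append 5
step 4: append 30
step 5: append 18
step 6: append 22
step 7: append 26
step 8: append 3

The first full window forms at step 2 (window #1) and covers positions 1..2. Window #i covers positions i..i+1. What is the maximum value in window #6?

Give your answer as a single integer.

Answer: 26

Derivation:
step 1: append 9 -> window=[9] (not full yet)
step 2: append 26 -> window=[9, 26] -> max=26
step 3: append 5 -> window=[26, 5] -> max=26
step 4: append 30 -> window=[5, 30] -> max=30
step 5: append 18 -> window=[30, 18] -> max=30
step 6: append 22 -> window=[18, 22] -> max=22
step 7: append 26 -> window=[22, 26] -> max=26
Window #6 max = 26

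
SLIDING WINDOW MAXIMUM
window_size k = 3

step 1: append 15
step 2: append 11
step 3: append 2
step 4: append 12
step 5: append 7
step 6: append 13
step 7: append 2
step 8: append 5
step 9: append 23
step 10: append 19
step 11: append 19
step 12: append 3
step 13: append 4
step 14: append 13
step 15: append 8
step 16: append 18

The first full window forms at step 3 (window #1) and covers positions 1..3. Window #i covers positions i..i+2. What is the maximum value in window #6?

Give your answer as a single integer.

Answer: 13

Derivation:
step 1: append 15 -> window=[15] (not full yet)
step 2: append 11 -> window=[15, 11] (not full yet)
step 3: append 2 -> window=[15, 11, 2] -> max=15
step 4: append 12 -> window=[11, 2, 12] -> max=12
step 5: append 7 -> window=[2, 12, 7] -> max=12
step 6: append 13 -> window=[12, 7, 13] -> max=13
step 7: append 2 -> window=[7, 13, 2] -> max=13
step 8: append 5 -> window=[13, 2, 5] -> max=13
Window #6 max = 13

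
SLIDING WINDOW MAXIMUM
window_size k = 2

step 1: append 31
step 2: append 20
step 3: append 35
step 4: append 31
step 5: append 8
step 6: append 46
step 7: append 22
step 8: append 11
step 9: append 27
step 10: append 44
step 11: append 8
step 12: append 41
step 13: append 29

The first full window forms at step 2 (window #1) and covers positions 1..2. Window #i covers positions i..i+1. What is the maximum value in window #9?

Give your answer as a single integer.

Answer: 44

Derivation:
step 1: append 31 -> window=[31] (not full yet)
step 2: append 20 -> window=[31, 20] -> max=31
step 3: append 35 -> window=[20, 35] -> max=35
step 4: append 31 -> window=[35, 31] -> max=35
step 5: append 8 -> window=[31, 8] -> max=31
step 6: append 46 -> window=[8, 46] -> max=46
step 7: append 22 -> window=[46, 22] -> max=46
step 8: append 11 -> window=[22, 11] -> max=22
step 9: append 27 -> window=[11, 27] -> max=27
step 10: append 44 -> window=[27, 44] -> max=44
Window #9 max = 44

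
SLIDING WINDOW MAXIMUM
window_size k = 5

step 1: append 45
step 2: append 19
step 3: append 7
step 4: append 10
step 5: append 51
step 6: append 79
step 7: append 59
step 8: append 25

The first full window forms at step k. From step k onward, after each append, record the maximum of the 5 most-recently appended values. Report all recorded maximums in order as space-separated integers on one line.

step 1: append 45 -> window=[45] (not full yet)
step 2: append 19 -> window=[45, 19] (not full yet)
step 3: append 7 -> window=[45, 19, 7] (not full yet)
step 4: append 10 -> window=[45, 19, 7, 10] (not full yet)
step 5: append 51 -> window=[45, 19, 7, 10, 51] -> max=51
step 6: append 79 -> window=[19, 7, 10, 51, 79] -> max=79
step 7: append 59 -> window=[7, 10, 51, 79, 59] -> max=79
step 8: append 25 -> window=[10, 51, 79, 59, 25] -> max=79

Answer: 51 79 79 79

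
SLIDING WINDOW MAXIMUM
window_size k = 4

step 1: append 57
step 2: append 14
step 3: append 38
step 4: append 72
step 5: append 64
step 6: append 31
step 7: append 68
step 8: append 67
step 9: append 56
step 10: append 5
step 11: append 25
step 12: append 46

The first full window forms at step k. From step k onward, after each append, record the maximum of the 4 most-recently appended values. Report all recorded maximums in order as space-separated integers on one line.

step 1: append 57 -> window=[57] (not full yet)
step 2: append 14 -> window=[57, 14] (not full yet)
step 3: append 38 -> window=[57, 14, 38] (not full yet)
step 4: append 72 -> window=[57, 14, 38, 72] -> max=72
step 5: append 64 -> window=[14, 38, 72, 64] -> max=72
step 6: append 31 -> window=[38, 72, 64, 31] -> max=72
step 7: append 68 -> window=[72, 64, 31, 68] -> max=72
step 8: append 67 -> window=[64, 31, 68, 67] -> max=68
step 9: append 56 -> window=[31, 68, 67, 56] -> max=68
step 10: append 5 -> window=[68, 67, 56, 5] -> max=68
step 11: append 25 -> window=[67, 56, 5, 25] -> max=67
step 12: append 46 -> window=[56, 5, 25, 46] -> max=56

Answer: 72 72 72 72 68 68 68 67 56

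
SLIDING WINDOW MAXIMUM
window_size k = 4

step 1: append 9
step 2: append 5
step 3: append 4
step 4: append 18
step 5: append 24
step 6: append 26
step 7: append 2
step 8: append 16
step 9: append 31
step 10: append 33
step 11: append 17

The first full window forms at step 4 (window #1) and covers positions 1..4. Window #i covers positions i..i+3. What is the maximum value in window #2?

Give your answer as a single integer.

step 1: append 9 -> window=[9] (not full yet)
step 2: append 5 -> window=[9, 5] (not full yet)
step 3: append 4 -> window=[9, 5, 4] (not full yet)
step 4: append 18 -> window=[9, 5, 4, 18] -> max=18
step 5: append 24 -> window=[5, 4, 18, 24] -> max=24
Window #2 max = 24

Answer: 24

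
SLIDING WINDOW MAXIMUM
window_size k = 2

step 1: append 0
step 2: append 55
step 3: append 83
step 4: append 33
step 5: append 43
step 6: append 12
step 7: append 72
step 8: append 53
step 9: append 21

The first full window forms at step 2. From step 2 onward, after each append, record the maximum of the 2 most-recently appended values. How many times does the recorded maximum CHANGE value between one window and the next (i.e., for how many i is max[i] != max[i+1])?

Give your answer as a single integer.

step 1: append 0 -> window=[0] (not full yet)
step 2: append 55 -> window=[0, 55] -> max=55
step 3: append 83 -> window=[55, 83] -> max=83
step 4: append 33 -> window=[83, 33] -> max=83
step 5: append 43 -> window=[33, 43] -> max=43
step 6: append 12 -> window=[43, 12] -> max=43
step 7: append 72 -> window=[12, 72] -> max=72
step 8: append 53 -> window=[72, 53] -> max=72
step 9: append 21 -> window=[53, 21] -> max=53
Recorded maximums: 55 83 83 43 43 72 72 53
Changes between consecutive maximums: 4

Answer: 4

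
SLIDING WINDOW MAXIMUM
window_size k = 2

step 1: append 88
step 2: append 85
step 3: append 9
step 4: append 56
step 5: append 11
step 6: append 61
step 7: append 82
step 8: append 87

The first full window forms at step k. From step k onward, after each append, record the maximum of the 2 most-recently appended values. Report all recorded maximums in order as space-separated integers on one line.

step 1: append 88 -> window=[88] (not full yet)
step 2: append 85 -> window=[88, 85] -> max=88
step 3: append 9 -> window=[85, 9] -> max=85
step 4: append 56 -> window=[9, 56] -> max=56
step 5: append 11 -> window=[56, 11] -> max=56
step 6: append 61 -> window=[11, 61] -> max=61
step 7: append 82 -> window=[61, 82] -> max=82
step 8: append 87 -> window=[82, 87] -> max=87

Answer: 88 85 56 56 61 82 87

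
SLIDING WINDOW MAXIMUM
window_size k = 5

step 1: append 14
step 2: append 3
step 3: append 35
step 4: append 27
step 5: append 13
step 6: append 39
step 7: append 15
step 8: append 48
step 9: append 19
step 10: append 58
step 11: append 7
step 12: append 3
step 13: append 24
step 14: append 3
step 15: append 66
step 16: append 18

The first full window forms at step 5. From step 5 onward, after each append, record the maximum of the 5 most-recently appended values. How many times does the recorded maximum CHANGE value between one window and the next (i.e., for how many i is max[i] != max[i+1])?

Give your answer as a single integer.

Answer: 4

Derivation:
step 1: append 14 -> window=[14] (not full yet)
step 2: append 3 -> window=[14, 3] (not full yet)
step 3: append 35 -> window=[14, 3, 35] (not full yet)
step 4: append 27 -> window=[14, 3, 35, 27] (not full yet)
step 5: append 13 -> window=[14, 3, 35, 27, 13] -> max=35
step 6: append 39 -> window=[3, 35, 27, 13, 39] -> max=39
step 7: append 15 -> window=[35, 27, 13, 39, 15] -> max=39
step 8: append 48 -> window=[27, 13, 39, 15, 48] -> max=48
step 9: append 19 -> window=[13, 39, 15, 48, 19] -> max=48
step 10: append 58 -> window=[39, 15, 48, 19, 58] -> max=58
step 11: append 7 -> window=[15, 48, 19, 58, 7] -> max=58
step 12: append 3 -> window=[48, 19, 58, 7, 3] -> max=58
step 13: append 24 -> window=[19, 58, 7, 3, 24] -> max=58
step 14: append 3 -> window=[58, 7, 3, 24, 3] -> max=58
step 15: append 66 -> window=[7, 3, 24, 3, 66] -> max=66
step 16: append 18 -> window=[3, 24, 3, 66, 18] -> max=66
Recorded maximums: 35 39 39 48 48 58 58 58 58 58 66 66
Changes between consecutive maximums: 4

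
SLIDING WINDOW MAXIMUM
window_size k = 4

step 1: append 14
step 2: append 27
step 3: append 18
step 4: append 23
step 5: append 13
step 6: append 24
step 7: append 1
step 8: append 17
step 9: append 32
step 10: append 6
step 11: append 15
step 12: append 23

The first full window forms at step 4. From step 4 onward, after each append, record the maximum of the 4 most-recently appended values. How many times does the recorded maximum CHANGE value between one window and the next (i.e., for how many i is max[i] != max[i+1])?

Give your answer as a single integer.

step 1: append 14 -> window=[14] (not full yet)
step 2: append 27 -> window=[14, 27] (not full yet)
step 3: append 18 -> window=[14, 27, 18] (not full yet)
step 4: append 23 -> window=[14, 27, 18, 23] -> max=27
step 5: append 13 -> window=[27, 18, 23, 13] -> max=27
step 6: append 24 -> window=[18, 23, 13, 24] -> max=24
step 7: append 1 -> window=[23, 13, 24, 1] -> max=24
step 8: append 17 -> window=[13, 24, 1, 17] -> max=24
step 9: append 32 -> window=[24, 1, 17, 32] -> max=32
step 10: append 6 -> window=[1, 17, 32, 6] -> max=32
step 11: append 15 -> window=[17, 32, 6, 15] -> max=32
step 12: append 23 -> window=[32, 6, 15, 23] -> max=32
Recorded maximums: 27 27 24 24 24 32 32 32 32
Changes between consecutive maximums: 2

Answer: 2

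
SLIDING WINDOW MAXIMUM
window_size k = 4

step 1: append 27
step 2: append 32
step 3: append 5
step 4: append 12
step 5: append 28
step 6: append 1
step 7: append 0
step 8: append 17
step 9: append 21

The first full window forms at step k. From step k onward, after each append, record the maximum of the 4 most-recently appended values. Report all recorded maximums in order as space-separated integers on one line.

step 1: append 27 -> window=[27] (not full yet)
step 2: append 32 -> window=[27, 32] (not full yet)
step 3: append 5 -> window=[27, 32, 5] (not full yet)
step 4: append 12 -> window=[27, 32, 5, 12] -> max=32
step 5: append 28 -> window=[32, 5, 12, 28] -> max=32
step 6: append 1 -> window=[5, 12, 28, 1] -> max=28
step 7: append 0 -> window=[12, 28, 1, 0] -> max=28
step 8: append 17 -> window=[28, 1, 0, 17] -> max=28
step 9: append 21 -> window=[1, 0, 17, 21] -> max=21

Answer: 32 32 28 28 28 21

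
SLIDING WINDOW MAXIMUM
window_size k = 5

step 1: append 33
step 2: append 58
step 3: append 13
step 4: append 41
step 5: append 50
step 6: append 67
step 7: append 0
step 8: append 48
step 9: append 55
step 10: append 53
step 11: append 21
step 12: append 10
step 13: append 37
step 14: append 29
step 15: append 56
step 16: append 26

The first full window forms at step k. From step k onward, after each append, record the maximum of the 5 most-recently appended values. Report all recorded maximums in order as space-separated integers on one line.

Answer: 58 67 67 67 67 67 55 55 55 53 56 56

Derivation:
step 1: append 33 -> window=[33] (not full yet)
step 2: append 58 -> window=[33, 58] (not full yet)
step 3: append 13 -> window=[33, 58, 13] (not full yet)
step 4: append 41 -> window=[33, 58, 13, 41] (not full yet)
step 5: append 50 -> window=[33, 58, 13, 41, 50] -> max=58
step 6: append 67 -> window=[58, 13, 41, 50, 67] -> max=67
step 7: append 0 -> window=[13, 41, 50, 67, 0] -> max=67
step 8: append 48 -> window=[41, 50, 67, 0, 48] -> max=67
step 9: append 55 -> window=[50, 67, 0, 48, 55] -> max=67
step 10: append 53 -> window=[67, 0, 48, 55, 53] -> max=67
step 11: append 21 -> window=[0, 48, 55, 53, 21] -> max=55
step 12: append 10 -> window=[48, 55, 53, 21, 10] -> max=55
step 13: append 37 -> window=[55, 53, 21, 10, 37] -> max=55
step 14: append 29 -> window=[53, 21, 10, 37, 29] -> max=53
step 15: append 56 -> window=[21, 10, 37, 29, 56] -> max=56
step 16: append 26 -> window=[10, 37, 29, 56, 26] -> max=56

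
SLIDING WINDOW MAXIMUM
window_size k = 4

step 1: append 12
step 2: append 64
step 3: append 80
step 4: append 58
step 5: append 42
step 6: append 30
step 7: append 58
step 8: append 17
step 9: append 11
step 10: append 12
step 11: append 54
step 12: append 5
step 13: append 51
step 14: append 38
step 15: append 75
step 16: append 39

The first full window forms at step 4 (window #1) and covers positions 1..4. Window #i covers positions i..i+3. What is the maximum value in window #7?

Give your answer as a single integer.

step 1: append 12 -> window=[12] (not full yet)
step 2: append 64 -> window=[12, 64] (not full yet)
step 3: append 80 -> window=[12, 64, 80] (not full yet)
step 4: append 58 -> window=[12, 64, 80, 58] -> max=80
step 5: append 42 -> window=[64, 80, 58, 42] -> max=80
step 6: append 30 -> window=[80, 58, 42, 30] -> max=80
step 7: append 58 -> window=[58, 42, 30, 58] -> max=58
step 8: append 17 -> window=[42, 30, 58, 17] -> max=58
step 9: append 11 -> window=[30, 58, 17, 11] -> max=58
step 10: append 12 -> window=[58, 17, 11, 12] -> max=58
Window #7 max = 58

Answer: 58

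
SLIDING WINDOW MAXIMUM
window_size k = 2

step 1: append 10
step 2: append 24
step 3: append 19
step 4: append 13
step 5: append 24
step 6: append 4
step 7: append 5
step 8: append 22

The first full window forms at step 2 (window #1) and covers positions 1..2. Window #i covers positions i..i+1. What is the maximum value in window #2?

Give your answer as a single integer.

step 1: append 10 -> window=[10] (not full yet)
step 2: append 24 -> window=[10, 24] -> max=24
step 3: append 19 -> window=[24, 19] -> max=24
Window #2 max = 24

Answer: 24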